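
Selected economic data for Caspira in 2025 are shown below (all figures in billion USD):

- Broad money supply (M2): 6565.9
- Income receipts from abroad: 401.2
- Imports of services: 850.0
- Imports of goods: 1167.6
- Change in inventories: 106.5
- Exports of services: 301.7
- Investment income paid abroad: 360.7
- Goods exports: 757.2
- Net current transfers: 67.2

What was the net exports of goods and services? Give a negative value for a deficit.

-958.7

Goods balance = 757.2 - 1167.6 = -410.4
Services balance = 301.7 - 850.0 = -548.3
Trade balance (goods + services) = -410.4 + (-548.3) = -958.7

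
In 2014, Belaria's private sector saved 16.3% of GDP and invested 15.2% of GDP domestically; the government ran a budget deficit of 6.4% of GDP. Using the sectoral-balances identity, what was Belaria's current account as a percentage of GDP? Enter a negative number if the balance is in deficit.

-5.3

By the sectoral-balances identity, CA = (S_private - I) + (T - G).
Private balance = 16.3 - 15.2 = 1.1
Government balance (T - G) = -6.4
CA = 1.1 + (-6.4) = -5.3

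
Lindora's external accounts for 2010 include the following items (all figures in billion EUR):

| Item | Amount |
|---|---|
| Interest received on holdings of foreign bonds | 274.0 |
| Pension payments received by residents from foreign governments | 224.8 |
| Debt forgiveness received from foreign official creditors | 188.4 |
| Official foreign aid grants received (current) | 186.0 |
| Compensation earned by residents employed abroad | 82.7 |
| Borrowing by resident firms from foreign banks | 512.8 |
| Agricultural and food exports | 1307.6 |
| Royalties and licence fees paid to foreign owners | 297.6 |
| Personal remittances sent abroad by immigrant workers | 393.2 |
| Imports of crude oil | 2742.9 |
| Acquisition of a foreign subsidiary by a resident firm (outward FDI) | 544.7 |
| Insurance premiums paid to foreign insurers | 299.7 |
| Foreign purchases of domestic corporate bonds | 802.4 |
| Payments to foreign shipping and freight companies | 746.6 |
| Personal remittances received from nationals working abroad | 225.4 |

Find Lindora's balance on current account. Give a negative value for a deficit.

Goods: 1307.6 - 2742.9 = -1435.3
Services: -297.6 - 746.6 - 299.7 = -1343.9
Primary income: 274.0 + 82.7 = 356.7
Secondary income: 186.0 + 224.8 - 393.2 + 225.4 = 243.0
Current account = (-1435.3) + (-1343.9) + 356.7 + 243.0 = -2179.5
(Excluded from the current account — capital account: debt forgiveness received from foreign official creditors 188.4; financial account: borrowing by resident firms from foreign banks 512.8, acquisition of a foreign subsidiary by a resident firm (outward FDI) 544.7, foreign purchases of domestic corporate bonds 802.4.)

-2179.5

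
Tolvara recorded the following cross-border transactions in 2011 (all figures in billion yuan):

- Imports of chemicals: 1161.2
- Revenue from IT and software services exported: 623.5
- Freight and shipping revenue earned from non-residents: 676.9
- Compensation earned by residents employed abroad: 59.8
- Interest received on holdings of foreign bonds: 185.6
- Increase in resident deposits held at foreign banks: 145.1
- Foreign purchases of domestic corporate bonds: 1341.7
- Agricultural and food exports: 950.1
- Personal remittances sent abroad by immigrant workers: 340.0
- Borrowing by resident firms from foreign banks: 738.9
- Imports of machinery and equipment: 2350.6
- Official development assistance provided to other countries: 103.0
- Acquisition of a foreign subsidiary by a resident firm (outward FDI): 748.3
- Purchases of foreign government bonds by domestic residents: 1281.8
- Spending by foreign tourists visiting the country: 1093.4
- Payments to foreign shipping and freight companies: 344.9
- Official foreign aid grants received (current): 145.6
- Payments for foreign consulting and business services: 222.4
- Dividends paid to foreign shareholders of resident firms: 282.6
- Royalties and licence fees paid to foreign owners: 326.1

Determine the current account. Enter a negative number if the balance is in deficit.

Goods: -2350.6 - 1161.2 + 950.1 = -2561.7
Services: -344.9 + 676.9 - 222.4 + 623.5 - 326.1 + 1093.4 = 1500.4
Primary income: 185.6 - 282.6 + 59.8 = -37.2
Secondary income: 145.6 - 103.0 - 340.0 = -297.4
Current account = (-2561.7) + 1500.4 + (-37.2) + (-297.4) = -1395.9
(Excluded from the current account — financial account: increase in resident deposits held at foreign banks 145.1, foreign purchases of domestic corporate bonds 1341.7, borrowing by resident firms from foreign banks 738.9, acquisition of a foreign subsidiary by a resident firm (outward FDI) 748.3, purchases of foreign government bonds by domestic residents 1281.8.)

-1395.9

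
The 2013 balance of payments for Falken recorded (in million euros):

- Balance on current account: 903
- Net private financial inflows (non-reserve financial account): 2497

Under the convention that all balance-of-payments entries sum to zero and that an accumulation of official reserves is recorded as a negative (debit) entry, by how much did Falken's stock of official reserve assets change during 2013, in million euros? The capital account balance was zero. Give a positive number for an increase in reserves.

3400

Official reserve transactions balance = -(903 + 2497) = -3400
An accumulation of reserves is recorded as a debit (negative entry), so the change in the stock of reserves is the negative of that balance.
Change in official reserves = -(-3400) = 3400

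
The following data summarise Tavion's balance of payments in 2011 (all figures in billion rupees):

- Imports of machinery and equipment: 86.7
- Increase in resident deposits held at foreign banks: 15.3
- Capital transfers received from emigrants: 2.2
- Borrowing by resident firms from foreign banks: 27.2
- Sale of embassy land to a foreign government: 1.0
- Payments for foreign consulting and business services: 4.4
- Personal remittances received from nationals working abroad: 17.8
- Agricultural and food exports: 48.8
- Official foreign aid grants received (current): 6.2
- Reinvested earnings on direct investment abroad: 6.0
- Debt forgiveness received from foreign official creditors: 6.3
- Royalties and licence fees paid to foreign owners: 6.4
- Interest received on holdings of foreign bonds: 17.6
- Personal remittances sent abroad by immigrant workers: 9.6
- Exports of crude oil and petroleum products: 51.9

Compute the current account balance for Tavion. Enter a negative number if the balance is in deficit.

Goods: 51.9 + 48.8 - 86.7 = 14.0
Services: -6.4 - 4.4 = -10.8
Primary income: 6.0 + 17.6 = 23.6
Secondary income: -9.6 + 6.2 + 17.8 = 14.4
Current account = 14.0 + (-10.8) + 23.6 + 14.4 = 41.2
(Excluded from the current account — financial account: increase in resident deposits held at foreign banks 15.3, borrowing by resident firms from foreign banks 27.2; capital account: capital transfers received from emigrants 2.2, sale of embassy land to a foreign government 1.0, debt forgiveness received from foreign official creditors 6.3.)

41.2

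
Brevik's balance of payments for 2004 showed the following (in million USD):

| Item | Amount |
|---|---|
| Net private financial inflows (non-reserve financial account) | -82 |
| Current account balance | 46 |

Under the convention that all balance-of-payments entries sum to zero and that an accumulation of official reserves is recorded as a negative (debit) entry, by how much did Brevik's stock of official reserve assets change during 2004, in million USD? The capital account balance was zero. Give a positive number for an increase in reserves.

Official reserve transactions balance = -(46 + (-82)) = 36
An accumulation of reserves is recorded as a debit (negative entry), so the change in the stock of reserves is the negative of that balance.
Change in official reserves = -(36) = -36

-36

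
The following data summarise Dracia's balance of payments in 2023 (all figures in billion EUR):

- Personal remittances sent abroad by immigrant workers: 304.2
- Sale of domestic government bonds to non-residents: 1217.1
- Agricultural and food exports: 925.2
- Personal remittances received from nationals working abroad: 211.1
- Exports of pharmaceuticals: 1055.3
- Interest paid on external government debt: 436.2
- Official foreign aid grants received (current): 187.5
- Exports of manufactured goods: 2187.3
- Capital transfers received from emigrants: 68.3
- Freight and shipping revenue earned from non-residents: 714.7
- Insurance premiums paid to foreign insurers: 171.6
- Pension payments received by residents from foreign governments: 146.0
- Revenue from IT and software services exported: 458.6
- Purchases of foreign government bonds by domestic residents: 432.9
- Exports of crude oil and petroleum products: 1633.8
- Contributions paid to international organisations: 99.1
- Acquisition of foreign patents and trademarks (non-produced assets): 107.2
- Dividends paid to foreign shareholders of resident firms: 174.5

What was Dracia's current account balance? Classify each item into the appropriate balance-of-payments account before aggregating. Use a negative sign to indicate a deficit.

6333.9

Goods: 2187.3 + 1633.8 + 925.2 + 1055.3 = 5801.6
Services: 458.6 - 171.6 + 714.7 = 1001.7
Primary income: -174.5 - 436.2 = -610.7
Secondary income: 146.0 - 304.2 + 211.1 + 187.5 - 99.1 = 141.3
Current account = 5801.6 + 1001.7 + (-610.7) + 141.3 = 6333.9
(Excluded from the current account — financial account: sale of domestic government bonds to non-residents 1217.1, purchases of foreign government bonds by domestic residents 432.9; capital account: capital transfers received from emigrants 68.3, acquisition of foreign patents and trademarks (non-produced assets) 107.2.)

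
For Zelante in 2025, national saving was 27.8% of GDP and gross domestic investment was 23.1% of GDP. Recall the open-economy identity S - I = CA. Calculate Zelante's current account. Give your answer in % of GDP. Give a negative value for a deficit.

4.7

CA = S - I = 27.8 - 23.1 = 4.7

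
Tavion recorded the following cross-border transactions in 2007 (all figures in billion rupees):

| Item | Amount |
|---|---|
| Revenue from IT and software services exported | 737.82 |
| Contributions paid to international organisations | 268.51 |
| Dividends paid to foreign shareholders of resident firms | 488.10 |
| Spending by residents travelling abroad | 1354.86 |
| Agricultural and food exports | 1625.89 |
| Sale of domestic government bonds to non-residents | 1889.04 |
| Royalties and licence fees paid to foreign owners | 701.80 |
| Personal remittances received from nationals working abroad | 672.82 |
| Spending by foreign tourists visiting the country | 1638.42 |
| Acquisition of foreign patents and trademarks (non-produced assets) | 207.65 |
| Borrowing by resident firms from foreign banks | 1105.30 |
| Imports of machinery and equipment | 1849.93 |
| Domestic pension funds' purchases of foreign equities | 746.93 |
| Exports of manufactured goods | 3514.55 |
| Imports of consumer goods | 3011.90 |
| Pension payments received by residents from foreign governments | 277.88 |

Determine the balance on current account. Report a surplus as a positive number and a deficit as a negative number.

Goods: -3011.90 + 1625.89 - 1849.93 + 3514.55 = 278.61
Services: 737.82 - 701.80 - 1354.86 + 1638.42 = 319.58
Primary income: -488.10
Secondary income: 672.82 + 277.88 - 268.51 = 682.19
Current account = 278.61 + 319.58 + (-488.10) + 682.19 = 792.28
(Excluded from the current account — financial account: sale of domestic government bonds to non-residents 1889.04, borrowing by resident firms from foreign banks 1105.30, domestic pension funds' purchases of foreign equities 746.93; capital account: acquisition of foreign patents and trademarks (non-produced assets) 207.65.)

792.28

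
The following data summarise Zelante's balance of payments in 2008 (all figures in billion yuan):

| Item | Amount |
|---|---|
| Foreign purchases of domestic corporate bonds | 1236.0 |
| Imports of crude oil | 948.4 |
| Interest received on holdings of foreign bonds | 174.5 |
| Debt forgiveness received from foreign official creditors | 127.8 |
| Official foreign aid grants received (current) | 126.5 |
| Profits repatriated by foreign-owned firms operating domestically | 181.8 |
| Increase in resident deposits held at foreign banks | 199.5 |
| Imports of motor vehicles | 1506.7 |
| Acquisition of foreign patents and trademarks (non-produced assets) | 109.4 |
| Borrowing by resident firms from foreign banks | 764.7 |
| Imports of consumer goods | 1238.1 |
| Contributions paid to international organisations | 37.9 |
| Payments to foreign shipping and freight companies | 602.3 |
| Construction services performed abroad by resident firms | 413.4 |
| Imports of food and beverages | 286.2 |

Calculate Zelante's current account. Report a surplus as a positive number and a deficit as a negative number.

-4087.0

Goods: -1238.1 - 286.2 - 1506.7 - 948.4 = -3979.4
Services: 413.4 - 602.3 = -188.9
Primary income: -181.8 + 174.5 = -7.3
Secondary income: 126.5 - 37.9 = 88.6
Current account = (-3979.4) + (-188.9) + (-7.3) + 88.6 = -4087.0
(Excluded from the current account — financial account: foreign purchases of domestic corporate bonds 1236.0, increase in resident deposits held at foreign banks 199.5, borrowing by resident firms from foreign banks 764.7; capital account: debt forgiveness received from foreign official creditors 127.8, acquisition of foreign patents and trademarks (non-produced assets) 109.4.)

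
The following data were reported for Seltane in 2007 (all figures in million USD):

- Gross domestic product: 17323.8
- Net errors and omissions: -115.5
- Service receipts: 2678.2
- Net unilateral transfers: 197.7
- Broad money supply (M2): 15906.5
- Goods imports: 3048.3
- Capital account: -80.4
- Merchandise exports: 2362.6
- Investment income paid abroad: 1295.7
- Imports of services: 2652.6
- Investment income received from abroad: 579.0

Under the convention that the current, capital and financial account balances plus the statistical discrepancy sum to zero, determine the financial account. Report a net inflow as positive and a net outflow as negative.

Goods balance = 2362.6 - 3048.3 = -685.7
Services balance = 2678.2 - 2652.6 = 25.6
Trade balance (goods + services) = -685.7 + 25.6 = -660.1
Net primary income = 579.0 - 1295.7 = -716.7
Net secondary income = 197.7
Current account = -660.1 + (-716.7) + 197.7 = -1179.1
Financial account = -(-1179.1 + (-80.4) + (-115.5)) = 1375.0

1375.0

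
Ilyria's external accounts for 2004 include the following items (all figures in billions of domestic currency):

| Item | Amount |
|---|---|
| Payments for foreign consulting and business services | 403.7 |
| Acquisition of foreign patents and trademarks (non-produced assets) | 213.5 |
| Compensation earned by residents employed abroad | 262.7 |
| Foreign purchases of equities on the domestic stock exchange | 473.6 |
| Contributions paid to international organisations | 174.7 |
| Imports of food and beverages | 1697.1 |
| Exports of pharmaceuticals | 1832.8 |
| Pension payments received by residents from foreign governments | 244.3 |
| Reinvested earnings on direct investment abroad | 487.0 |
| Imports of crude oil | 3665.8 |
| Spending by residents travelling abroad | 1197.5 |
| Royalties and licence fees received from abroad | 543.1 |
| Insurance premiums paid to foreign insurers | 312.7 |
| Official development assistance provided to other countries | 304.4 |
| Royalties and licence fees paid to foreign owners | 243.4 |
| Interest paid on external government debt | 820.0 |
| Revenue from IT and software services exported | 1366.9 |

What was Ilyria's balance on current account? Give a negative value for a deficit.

-4082.5

Goods: -3665.8 - 1697.1 + 1832.8 = -3530.1
Services: -312.7 + 543.1 - 403.7 - 1197.5 + 1366.9 - 243.4 = -247.3
Primary income: -820.0 + 262.7 + 487.0 = -70.3
Secondary income: 244.3 - 174.7 - 304.4 = -234.8
Current account = (-3530.1) + (-247.3) + (-70.3) + (-234.8) = -4082.5
(Excluded from the current account — capital account: acquisition of foreign patents and trademarks (non-produced assets) 213.5; financial account: foreign purchases of equities on the domestic stock exchange 473.6.)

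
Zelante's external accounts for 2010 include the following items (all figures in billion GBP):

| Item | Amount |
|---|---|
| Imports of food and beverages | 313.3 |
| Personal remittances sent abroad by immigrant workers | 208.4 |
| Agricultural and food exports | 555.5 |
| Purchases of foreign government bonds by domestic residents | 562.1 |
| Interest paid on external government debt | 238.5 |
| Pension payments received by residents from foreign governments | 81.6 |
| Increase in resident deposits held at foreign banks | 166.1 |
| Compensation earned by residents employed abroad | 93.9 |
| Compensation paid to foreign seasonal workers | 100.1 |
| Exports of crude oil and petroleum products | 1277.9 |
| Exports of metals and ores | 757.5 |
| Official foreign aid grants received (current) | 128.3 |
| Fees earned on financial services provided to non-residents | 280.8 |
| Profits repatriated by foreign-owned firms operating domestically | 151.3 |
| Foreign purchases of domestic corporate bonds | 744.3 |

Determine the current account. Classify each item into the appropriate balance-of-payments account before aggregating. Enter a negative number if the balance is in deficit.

Goods: -313.3 + 1277.9 + 555.5 + 757.5 = 2277.6
Services: 280.8
Primary income: 93.9 - 151.3 - 100.1 - 238.5 = -396.0
Secondary income: 81.6 + 128.3 - 208.4 = 1.5
Current account = 2277.6 + 280.8 + (-396.0) + 1.5 = 2163.9
(Excluded from the current account — financial account: purchases of foreign government bonds by domestic residents 562.1, increase in resident deposits held at foreign banks 166.1, foreign purchases of domestic corporate bonds 744.3.)

2163.9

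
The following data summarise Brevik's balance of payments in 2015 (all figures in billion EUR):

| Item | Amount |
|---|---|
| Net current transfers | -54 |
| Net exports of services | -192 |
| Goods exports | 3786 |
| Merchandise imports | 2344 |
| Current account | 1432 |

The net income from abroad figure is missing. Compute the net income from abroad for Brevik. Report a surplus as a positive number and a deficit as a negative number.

Current account = goods balance + services balance + net primary income + net secondary income
Sum of the known components = 1196
Net income from abroad = CA - (known components) = 1432 - 1196 = 236

236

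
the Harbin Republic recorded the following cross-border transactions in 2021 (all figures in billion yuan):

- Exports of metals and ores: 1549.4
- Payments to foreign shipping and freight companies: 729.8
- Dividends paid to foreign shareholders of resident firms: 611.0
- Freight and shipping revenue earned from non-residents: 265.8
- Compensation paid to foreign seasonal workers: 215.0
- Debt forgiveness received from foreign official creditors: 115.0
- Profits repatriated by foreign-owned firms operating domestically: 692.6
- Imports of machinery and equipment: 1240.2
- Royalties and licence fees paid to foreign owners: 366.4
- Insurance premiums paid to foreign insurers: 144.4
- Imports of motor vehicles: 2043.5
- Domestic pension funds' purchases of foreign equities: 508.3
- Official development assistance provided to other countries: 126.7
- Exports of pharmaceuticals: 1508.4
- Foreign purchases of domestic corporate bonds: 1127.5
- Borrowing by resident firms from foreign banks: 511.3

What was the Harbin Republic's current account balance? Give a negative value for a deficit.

-2846.0

Goods: -1240.2 + 1508.4 - 2043.5 + 1549.4 = -225.9
Services: 265.8 - 729.8 - 366.4 - 144.4 = -974.8
Primary income: -611.0 - 692.6 - 215.0 = -1518.6
Secondary income: -126.7
Current account = (-225.9) + (-974.8) + (-1518.6) + (-126.7) = -2846.0
(Excluded from the current account — capital account: debt forgiveness received from foreign official creditors 115.0; financial account: domestic pension funds' purchases of foreign equities 508.3, foreign purchases of domestic corporate bonds 1127.5, borrowing by resident firms from foreign banks 511.3.)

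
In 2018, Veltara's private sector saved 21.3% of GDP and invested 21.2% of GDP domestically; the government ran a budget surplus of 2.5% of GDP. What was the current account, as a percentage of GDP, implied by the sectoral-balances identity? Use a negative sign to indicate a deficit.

2.6

By the sectoral-balances identity, CA = (S_private - I) + (T - G).
Private balance = 21.3 - 21.2 = 0.1
Government balance (T - G) = 2.5
CA = 0.1 + 2.5 = 2.6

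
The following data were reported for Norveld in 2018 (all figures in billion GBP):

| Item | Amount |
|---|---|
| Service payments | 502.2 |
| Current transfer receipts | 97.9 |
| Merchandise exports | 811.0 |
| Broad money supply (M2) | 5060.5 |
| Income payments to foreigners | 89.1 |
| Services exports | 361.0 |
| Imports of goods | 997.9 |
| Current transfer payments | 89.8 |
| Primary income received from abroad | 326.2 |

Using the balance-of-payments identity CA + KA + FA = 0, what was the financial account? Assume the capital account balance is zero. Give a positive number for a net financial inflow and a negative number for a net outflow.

82.9

Goods balance = 811.0 - 997.9 = -186.9
Services balance = 361.0 - 502.2 = -141.2
Trade balance (goods + services) = -186.9 + (-141.2) = -328.1
Net primary income = 326.2 - 89.1 = 237.1
Net secondary income = 97.9 - 89.8 = 8.1
Current account = -328.1 + 237.1 + 8.1 = -82.9
Financial account = -(-82.9) = 82.9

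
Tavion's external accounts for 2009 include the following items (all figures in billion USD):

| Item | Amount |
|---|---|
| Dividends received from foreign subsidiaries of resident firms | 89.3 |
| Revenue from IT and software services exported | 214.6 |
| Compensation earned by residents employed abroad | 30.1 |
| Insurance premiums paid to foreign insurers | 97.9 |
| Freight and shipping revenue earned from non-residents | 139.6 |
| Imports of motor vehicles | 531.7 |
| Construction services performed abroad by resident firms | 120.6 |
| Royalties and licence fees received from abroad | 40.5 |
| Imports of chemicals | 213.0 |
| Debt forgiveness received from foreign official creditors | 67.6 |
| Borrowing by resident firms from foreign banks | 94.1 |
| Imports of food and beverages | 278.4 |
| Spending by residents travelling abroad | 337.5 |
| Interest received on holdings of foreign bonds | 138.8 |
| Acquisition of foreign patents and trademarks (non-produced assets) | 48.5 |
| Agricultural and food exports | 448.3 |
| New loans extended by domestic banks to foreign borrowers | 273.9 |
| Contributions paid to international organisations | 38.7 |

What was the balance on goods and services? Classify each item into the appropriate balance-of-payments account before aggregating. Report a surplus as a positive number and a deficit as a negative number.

-494.9

Goods: 448.3 - 531.7 - 213.0 - 278.4 = -574.8
Services: -337.5 + 214.6 + 139.6 + 40.5 + 120.6 - 97.9 = 79.9
Trade balance = -574.8 + 79.9 = -494.9
(Excluded from the trade balance — primary income: dividends received from foreign subsidiaries of resident firms 89.3, compensation earned by residents employed abroad 30.1, interest received on holdings of foreign bonds 138.8; capital account: debt forgiveness received from foreign official creditors 67.6, acquisition of foreign patents and trademarks (non-produced assets) 48.5; financial account: borrowing by resident firms from foreign banks 94.1, new loans extended by domestic banks to foreign borrowers 273.9; secondary income: contributions paid to international organisations 38.7.)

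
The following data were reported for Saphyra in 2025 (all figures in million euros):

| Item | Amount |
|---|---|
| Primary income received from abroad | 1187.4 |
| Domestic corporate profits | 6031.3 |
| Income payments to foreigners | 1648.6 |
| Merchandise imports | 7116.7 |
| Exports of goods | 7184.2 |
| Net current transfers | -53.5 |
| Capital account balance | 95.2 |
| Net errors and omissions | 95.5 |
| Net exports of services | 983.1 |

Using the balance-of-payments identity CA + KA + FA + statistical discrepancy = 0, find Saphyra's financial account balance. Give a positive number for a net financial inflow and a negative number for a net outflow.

-726.6

Goods balance = 7184.2 - 7116.7 = 67.5
Services balance = 983.1
Trade balance (goods + services) = 67.5 + 983.1 = 1050.6
Net primary income = 1187.4 - 1648.6 = -461.2
Net secondary income = -53.5
Current account = 1050.6 + (-461.2) + (-53.5) = 535.9
Financial account = -(535.9 + 95.2 + 95.5) = -726.6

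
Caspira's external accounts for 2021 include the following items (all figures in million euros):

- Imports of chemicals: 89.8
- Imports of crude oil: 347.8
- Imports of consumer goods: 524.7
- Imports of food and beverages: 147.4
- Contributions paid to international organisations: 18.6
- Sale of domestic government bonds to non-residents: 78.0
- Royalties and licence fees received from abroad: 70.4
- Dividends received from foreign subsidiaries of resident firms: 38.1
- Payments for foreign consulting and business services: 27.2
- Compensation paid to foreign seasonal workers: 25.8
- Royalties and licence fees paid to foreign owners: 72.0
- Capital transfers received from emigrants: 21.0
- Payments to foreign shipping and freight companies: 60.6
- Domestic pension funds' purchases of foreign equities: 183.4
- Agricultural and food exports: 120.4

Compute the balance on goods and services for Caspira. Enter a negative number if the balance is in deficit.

-1078.7

Goods: -524.7 - 89.8 - 347.8 - 147.4 + 120.4 = -989.3
Services: 70.4 - 72.0 - 60.6 - 27.2 = -89.4
Trade balance = -989.3 + (-89.4) = -1078.7
(Excluded from the trade balance — secondary income: contributions paid to international organisations 18.6; financial account: sale of domestic government bonds to non-residents 78.0, domestic pension funds' purchases of foreign equities 183.4; primary income: dividends received from foreign subsidiaries of resident firms 38.1, compensation paid to foreign seasonal workers 25.8; capital account: capital transfers received from emigrants 21.0.)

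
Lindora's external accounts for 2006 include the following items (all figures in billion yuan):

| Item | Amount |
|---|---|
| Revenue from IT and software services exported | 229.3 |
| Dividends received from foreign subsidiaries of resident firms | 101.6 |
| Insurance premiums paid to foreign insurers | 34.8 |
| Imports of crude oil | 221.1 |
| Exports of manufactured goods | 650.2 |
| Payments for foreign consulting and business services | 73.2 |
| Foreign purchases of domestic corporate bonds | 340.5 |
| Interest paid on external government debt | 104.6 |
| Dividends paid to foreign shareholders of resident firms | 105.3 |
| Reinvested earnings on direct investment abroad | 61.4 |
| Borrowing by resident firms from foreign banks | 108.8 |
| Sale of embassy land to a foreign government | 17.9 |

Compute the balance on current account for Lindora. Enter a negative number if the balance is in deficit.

503.5

Goods: -221.1 + 650.2 = 429.1
Services: -73.2 - 34.8 + 229.3 = 121.3
Primary income: 61.4 - 104.6 - 105.3 + 101.6 = -46.9
Current account = 429.1 + 121.3 + (-46.9) = 503.5
(Excluded from the current account — financial account: foreign purchases of domestic corporate bonds 340.5, borrowing by resident firms from foreign banks 108.8; capital account: sale of embassy land to a foreign government 17.9.)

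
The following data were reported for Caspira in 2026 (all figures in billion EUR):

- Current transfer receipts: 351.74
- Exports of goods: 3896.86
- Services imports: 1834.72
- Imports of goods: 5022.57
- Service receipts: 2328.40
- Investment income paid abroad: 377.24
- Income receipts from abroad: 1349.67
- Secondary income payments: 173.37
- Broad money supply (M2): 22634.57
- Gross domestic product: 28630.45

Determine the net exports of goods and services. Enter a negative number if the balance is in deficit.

Goods balance = 3896.86 - 5022.57 = -1125.71
Services balance = 2328.40 - 1834.72 = 493.68
Trade balance (goods + services) = -1125.71 + 493.68 = -632.03

-632.03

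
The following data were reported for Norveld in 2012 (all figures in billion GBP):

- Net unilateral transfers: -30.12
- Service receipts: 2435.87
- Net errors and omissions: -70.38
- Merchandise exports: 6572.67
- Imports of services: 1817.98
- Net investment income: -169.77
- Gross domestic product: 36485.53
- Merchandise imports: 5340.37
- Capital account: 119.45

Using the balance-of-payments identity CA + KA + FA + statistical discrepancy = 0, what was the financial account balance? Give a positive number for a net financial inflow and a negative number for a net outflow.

-1699.37

Goods balance = 6572.67 - 5340.37 = 1232.30
Services balance = 2435.87 - 1817.98 = 617.89
Trade balance (goods + services) = 1232.30 + 617.89 = 1850.19
Net primary income = -169.77
Net secondary income = -30.12
Current account = 1850.19 + (-169.77) + (-30.12) = 1650.30
Financial account = -(1650.30 + 119.45 + (-70.38)) = -1699.37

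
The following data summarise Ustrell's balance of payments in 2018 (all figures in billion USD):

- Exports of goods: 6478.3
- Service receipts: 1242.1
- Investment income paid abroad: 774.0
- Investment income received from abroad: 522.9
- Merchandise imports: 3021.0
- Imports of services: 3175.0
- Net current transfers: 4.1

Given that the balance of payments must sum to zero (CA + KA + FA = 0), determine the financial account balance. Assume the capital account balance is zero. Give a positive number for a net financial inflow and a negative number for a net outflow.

Goods balance = 6478.3 - 3021.0 = 3457.3
Services balance = 1242.1 - 3175.0 = -1932.9
Trade balance (goods + services) = 3457.3 + (-1932.9) = 1524.4
Net primary income = 522.9 - 774.0 = -251.1
Net secondary income = 4.1
Current account = 1524.4 + (-251.1) + 4.1 = 1277.4
Financial account = -(1277.4) = -1277.4

-1277.4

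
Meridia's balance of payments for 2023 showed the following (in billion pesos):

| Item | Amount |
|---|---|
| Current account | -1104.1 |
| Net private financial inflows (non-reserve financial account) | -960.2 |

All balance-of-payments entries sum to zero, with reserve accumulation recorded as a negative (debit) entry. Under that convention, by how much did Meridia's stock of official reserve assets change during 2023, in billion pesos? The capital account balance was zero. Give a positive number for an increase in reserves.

Official reserve transactions balance = -((-1104.1) + (-960.2)) = 2064.3
An accumulation of reserves is recorded as a debit (negative entry), so the change in the stock of reserves is the negative of that balance.
Change in official reserves = -(2064.3) = -2064.3

-2064.3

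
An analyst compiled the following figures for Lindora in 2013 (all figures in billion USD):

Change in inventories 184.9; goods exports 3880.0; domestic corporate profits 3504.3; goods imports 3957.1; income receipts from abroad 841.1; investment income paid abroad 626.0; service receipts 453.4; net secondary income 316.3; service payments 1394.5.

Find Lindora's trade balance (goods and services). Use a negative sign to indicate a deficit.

Goods balance = 3880.0 - 3957.1 = -77.1
Services balance = 453.4 - 1394.5 = -941.1
Trade balance (goods + services) = -77.1 + (-941.1) = -1018.2

-1018.2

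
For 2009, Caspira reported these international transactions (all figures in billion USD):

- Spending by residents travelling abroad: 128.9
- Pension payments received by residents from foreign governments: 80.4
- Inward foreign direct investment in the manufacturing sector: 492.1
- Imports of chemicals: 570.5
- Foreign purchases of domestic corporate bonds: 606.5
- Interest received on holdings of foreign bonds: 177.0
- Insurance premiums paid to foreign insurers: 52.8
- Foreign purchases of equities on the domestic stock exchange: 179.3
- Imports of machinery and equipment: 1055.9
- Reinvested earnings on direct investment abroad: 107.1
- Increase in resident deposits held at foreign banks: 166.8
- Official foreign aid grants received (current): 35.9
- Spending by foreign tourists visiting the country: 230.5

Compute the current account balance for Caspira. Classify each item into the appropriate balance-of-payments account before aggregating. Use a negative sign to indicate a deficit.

-1177.2

Goods: -1055.9 - 570.5 = -1626.4
Services: 230.5 - 128.9 - 52.8 = 48.8
Primary income: 177.0 + 107.1 = 284.1
Secondary income: 80.4 + 35.9 = 116.3
Current account = (-1626.4) + 48.8 + 284.1 + 116.3 = -1177.2
(Excluded from the current account — financial account: inward foreign direct investment in the manufacturing sector 492.1, foreign purchases of domestic corporate bonds 606.5, foreign purchases of equities on the domestic stock exchange 179.3, increase in resident deposits held at foreign banks 166.8.)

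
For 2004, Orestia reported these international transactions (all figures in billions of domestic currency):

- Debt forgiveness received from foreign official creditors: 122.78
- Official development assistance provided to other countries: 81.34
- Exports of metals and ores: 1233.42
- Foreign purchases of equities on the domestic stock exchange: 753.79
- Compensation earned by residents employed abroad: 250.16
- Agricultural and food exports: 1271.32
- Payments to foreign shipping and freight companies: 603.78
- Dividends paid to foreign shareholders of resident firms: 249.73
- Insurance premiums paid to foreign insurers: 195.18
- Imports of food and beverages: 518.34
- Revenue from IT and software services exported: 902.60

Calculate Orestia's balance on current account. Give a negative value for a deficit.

2009.13

Goods: 1233.42 + 1271.32 - 518.34 = 1986.40
Services: 902.60 - 195.18 - 603.78 = 103.64
Primary income: -249.73 + 250.16 = 0.43
Secondary income: -81.34
Current account = 1986.40 + 103.64 + 0.43 + (-81.34) = 2009.13
(Excluded from the current account — capital account: debt forgiveness received from foreign official creditors 122.78; financial account: foreign purchases of equities on the domestic stock exchange 753.79.)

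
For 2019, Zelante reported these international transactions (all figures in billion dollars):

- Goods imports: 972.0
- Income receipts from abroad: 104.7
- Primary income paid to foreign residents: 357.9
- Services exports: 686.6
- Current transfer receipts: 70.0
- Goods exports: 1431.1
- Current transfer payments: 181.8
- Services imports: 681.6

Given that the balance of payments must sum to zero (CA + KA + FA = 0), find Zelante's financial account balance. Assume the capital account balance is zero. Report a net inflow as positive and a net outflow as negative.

Goods balance = 1431.1 - 972.0 = 459.1
Services balance = 686.6 - 681.6 = 5.0
Trade balance (goods + services) = 459.1 + 5.0 = 464.1
Net primary income = 104.7 - 357.9 = -253.2
Net secondary income = 70.0 - 181.8 = -111.8
Current account = 464.1 + (-253.2) + (-111.8) = 99.1
Financial account = -(99.1) = -99.1

-99.1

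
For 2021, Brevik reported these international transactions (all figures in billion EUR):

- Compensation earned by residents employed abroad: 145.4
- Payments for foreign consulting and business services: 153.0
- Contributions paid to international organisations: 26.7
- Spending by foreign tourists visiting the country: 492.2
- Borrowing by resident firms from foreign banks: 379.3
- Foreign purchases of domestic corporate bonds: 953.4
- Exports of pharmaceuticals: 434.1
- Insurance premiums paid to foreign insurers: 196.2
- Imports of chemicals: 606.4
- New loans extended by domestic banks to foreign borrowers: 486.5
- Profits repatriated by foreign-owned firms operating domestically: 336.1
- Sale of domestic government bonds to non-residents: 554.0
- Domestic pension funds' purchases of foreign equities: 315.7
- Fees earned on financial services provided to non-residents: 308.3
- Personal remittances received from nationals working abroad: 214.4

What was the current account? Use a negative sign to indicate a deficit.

Goods: -606.4 + 434.1 = -172.3
Services: 308.3 - 153.0 + 492.2 - 196.2 = 451.3
Primary income: -336.1 + 145.4 = -190.7
Secondary income: -26.7 + 214.4 = 187.7
Current account = (-172.3) + 451.3 + (-190.7) + 187.7 = 276.0
(Excluded from the current account — financial account: borrowing by resident firms from foreign banks 379.3, foreign purchases of domestic corporate bonds 953.4, new loans extended by domestic banks to foreign borrowers 486.5, sale of domestic government bonds to non-residents 554.0, domestic pension funds' purchases of foreign equities 315.7.)

276.0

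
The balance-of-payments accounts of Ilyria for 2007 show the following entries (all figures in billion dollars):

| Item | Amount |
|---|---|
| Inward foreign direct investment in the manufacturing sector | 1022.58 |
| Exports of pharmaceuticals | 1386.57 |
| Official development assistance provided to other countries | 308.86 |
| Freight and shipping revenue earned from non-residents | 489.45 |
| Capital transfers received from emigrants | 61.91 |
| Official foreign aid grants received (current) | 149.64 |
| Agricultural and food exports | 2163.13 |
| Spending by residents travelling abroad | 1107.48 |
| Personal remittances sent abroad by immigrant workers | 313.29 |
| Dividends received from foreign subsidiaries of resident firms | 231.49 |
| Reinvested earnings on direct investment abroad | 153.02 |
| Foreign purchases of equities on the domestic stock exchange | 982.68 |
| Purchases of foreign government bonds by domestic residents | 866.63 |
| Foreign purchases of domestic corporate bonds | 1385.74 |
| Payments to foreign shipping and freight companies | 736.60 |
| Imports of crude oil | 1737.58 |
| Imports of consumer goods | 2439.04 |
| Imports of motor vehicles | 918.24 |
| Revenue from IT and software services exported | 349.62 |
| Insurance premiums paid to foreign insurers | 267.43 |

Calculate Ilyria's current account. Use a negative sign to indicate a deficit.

-2905.60

Goods: -2439.04 + 1386.57 + 2163.13 - 1737.58 - 918.24 = -1545.16
Services: -267.43 + 489.45 - 1107.48 - 736.60 + 349.62 = -1272.44
Primary income: 153.02 + 231.49 = 384.51
Secondary income: -313.29 - 308.86 + 149.64 = -472.51
Current account = (-1545.16) + (-1272.44) + 384.51 + (-472.51) = -2905.60
(Excluded from the current account — financial account: inward foreign direct investment in the manufacturing sector 1022.58, foreign purchases of equities on the domestic stock exchange 982.68, purchases of foreign government bonds by domestic residents 866.63, foreign purchases of domestic corporate bonds 1385.74; capital account: capital transfers received from emigrants 61.91.)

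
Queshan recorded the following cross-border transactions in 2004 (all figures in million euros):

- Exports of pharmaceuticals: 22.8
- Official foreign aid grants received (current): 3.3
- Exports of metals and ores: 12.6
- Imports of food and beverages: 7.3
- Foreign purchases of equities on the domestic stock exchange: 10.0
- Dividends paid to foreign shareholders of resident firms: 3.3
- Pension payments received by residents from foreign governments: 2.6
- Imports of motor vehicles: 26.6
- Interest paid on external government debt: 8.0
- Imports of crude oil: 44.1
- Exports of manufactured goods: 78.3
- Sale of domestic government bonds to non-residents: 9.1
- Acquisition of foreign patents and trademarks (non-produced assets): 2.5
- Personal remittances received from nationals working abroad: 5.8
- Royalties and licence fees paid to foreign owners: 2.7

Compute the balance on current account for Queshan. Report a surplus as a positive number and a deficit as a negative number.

Goods: 22.8 - 26.6 - 44.1 + 78.3 - 7.3 + 12.6 = 35.7
Services: -2.7
Primary income: -8.0 - 3.3 = -11.3
Secondary income: 2.6 + 5.8 + 3.3 = 11.7
Current account = 35.7 + (-2.7) + (-11.3) + 11.7 = 33.4
(Excluded from the current account — financial account: foreign purchases of equities on the domestic stock exchange 10.0, sale of domestic government bonds to non-residents 9.1; capital account: acquisition of foreign patents and trademarks (non-produced assets) 2.5.)

33.4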